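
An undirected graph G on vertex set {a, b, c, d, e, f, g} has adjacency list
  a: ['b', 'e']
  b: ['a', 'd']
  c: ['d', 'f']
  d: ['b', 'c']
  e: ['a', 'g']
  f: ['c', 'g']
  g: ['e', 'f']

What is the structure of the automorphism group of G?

the dihedral group of order 14

Every vertex has degree 2 and the graph is connected, so G is the 7-cycle C_7. The automorphisms of the 7-cycle are exactly the symmetries of a regular 7-gon: the dihedral group D_7, |D_7| = 14.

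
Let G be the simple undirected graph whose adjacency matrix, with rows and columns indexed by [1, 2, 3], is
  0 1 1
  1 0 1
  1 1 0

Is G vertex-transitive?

Yes

All 3 vertices are pairwise adjacent: G = K_3. Every bijection on the vertex set is an automorphism of K_3; hence Aut(K_3) ≅ S_3, order 6. Under this action every vertex can be carried to every other, so G is vertex-transitive.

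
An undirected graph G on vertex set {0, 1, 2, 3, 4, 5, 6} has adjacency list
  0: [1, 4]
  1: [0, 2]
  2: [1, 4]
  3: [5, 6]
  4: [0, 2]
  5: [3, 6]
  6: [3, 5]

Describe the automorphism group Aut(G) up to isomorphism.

D_3 × D_4

G has two connected components, {0, 1, 2, 4} and {3, 5, 6}; each is 2-regular, so G = C_4 ⊔ C_3. No automorphism exchanges components of different sizes, hence Aut(G) is the direct product D_3 × D_4, order 48.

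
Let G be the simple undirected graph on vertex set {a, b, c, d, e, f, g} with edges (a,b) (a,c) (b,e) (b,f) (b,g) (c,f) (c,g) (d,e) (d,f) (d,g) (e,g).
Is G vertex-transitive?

Vertex a is the only vertex of degree 2, so every automorphism fixes it; G is not vertex-transitive.

No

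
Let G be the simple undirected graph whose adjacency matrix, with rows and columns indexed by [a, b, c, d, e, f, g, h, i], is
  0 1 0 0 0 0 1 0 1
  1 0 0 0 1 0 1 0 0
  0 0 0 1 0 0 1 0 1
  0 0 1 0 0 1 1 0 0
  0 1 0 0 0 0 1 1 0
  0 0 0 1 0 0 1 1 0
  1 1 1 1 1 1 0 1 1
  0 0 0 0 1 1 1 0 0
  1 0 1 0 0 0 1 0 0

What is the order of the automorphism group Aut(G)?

16

Vertex g is the unique vertex of degree 8; the remaining 8 vertices each have degree 3 and induce a cycle, so G is the wheel on 9 vertices with hub g. With the hub fixed, the remaining symmetry is that of the rim cycle C_8, giving the dihedral group D_8.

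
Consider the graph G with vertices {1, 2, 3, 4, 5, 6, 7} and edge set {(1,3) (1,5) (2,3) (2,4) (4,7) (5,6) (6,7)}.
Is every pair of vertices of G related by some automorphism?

Yes

Every vertex has degree 2 and the graph is connected, so G is the 7-cycle C_7. C_7 has 7 rotations and 7 reflections, so Aut(C_7) ≅ D_7 of order 14. Under this action every vertex can be carried to every other, so G is vertex-transitive.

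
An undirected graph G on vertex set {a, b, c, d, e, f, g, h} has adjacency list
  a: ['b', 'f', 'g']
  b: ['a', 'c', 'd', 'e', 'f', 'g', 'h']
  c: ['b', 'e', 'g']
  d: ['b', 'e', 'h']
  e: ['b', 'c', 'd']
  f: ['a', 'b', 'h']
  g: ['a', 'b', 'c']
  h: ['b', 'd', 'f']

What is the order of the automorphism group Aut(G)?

14

Vertex b is the unique vertex of degree 7; the remaining 7 vertices each have degree 3 and induce a cycle, so G is the wheel on 8 vertices with hub b. With the hub fixed, the remaining symmetry is that of the rim cycle C_7, giving the dihedral group D_7.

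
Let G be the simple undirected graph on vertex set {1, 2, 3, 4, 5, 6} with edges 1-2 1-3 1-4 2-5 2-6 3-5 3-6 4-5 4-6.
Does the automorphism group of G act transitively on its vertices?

G is 3-regular and bipartite with parts {2, 3, 4} and {1, 5, 6} (each part is independent and every cross-pair is an edge), so G = K_{3,3}. Aut(K_{3,3}) is the wreath product S_3 ≀ Z_2: permute within each part, then optionally swap the parts; |Aut| = 2·(3!)² = 72. Under this action every vertex can be carried to every other, so G is vertex-transitive.

Yes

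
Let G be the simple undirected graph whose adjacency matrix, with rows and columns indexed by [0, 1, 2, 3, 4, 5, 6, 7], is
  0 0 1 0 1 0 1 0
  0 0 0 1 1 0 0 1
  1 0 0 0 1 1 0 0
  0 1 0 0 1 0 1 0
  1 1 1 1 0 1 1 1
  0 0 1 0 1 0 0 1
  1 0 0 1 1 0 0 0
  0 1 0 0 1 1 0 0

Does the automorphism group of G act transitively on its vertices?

No

Vertex 4 is the only vertex of degree 7, so every automorphism fixes it; G is not vertex-transitive.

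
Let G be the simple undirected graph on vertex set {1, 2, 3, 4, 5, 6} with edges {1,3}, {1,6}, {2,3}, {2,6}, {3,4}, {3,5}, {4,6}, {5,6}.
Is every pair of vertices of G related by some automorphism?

Automorphisms preserve degree, but G has vertices of degree 2 and vertices of degree 4; no automorphism maps one to the other, so G is not vertex-transitive.

No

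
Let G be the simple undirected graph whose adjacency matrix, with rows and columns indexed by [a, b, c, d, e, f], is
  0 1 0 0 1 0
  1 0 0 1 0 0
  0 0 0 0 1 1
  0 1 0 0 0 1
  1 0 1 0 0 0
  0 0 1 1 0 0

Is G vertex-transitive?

Every vertex has degree 2 and the graph is connected, so G is the 6-cycle C_6. C_6 has 6 rotations and 6 reflections, so Aut(C_6) ≅ D_6 of order 12. This group acts transitively on the 6 vertices.

Yes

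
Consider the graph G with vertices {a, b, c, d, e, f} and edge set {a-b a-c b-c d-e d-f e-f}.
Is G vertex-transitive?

Yes

G has two connected components, {a, b, c} and {d, e, f}; each is 2-regular, so G = C_3 ⊔ C_3. With two isomorphic components, Aut(G) = Aut(C_3) ≀ S_2 = (D_3 × D_3) ⋊ Z_2: permute each cycle by D_3, then optionally swap the two cycles. Order 2·(2·3)² = 72. Under this action every vertex can be carried to every other, so G is vertex-transitive.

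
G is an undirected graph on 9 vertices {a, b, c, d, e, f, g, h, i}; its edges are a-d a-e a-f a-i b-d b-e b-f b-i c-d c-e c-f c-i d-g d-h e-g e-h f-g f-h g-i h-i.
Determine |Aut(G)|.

2880

The vertices split by degree into {d, e, f, i} (degree 5) and {a, b, c, g, h} (degree 4); every edge runs between the two parts, so G is the complete bipartite graph K_{4,5}. Automorphisms preserve the bipartition setwise (since the parts differ in size) and act as S_4 × S_5 within it; |Aut| = 2880.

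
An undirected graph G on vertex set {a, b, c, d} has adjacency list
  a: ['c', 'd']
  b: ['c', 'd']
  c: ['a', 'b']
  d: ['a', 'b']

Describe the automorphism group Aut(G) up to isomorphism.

G is 2-regular and connected on 4 vertices, i.e. the cycle C_4. The automorphisms of the 4-cycle are exactly the symmetries of a regular 4-gon: the dihedral group D_4, |D_4| = 8.

the dihedral group of order 8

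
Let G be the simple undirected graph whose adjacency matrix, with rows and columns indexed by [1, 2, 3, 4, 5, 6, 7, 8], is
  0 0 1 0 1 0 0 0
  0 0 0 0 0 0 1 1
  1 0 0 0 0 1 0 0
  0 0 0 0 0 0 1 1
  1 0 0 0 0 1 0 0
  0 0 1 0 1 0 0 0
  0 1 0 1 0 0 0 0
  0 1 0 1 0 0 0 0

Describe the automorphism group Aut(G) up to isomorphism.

G has two connected components, {1, 3, 5, 6} and {2, 4, 7, 8}; each is 2-regular, so G = C_4 ⊔ C_4. Aut of a disjoint union of two copies of C_4 is the wreath product D_4 ≀ Z_2, of order 2·8² = 128.

D_4 ≀ Z_2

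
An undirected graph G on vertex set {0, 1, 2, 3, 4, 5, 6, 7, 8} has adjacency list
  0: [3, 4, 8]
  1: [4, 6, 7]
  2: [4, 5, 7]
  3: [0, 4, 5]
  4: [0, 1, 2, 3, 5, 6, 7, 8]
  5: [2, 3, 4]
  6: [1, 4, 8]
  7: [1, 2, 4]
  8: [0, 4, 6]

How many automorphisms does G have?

Vertex 4 is the unique vertex of degree 8; the remaining 8 vertices each have degree 3 and induce a cycle, so G is the wheel on 9 vertices with hub 4. With the hub fixed, the remaining symmetry is that of the rim cycle C_8, giving the dihedral group D_8.

16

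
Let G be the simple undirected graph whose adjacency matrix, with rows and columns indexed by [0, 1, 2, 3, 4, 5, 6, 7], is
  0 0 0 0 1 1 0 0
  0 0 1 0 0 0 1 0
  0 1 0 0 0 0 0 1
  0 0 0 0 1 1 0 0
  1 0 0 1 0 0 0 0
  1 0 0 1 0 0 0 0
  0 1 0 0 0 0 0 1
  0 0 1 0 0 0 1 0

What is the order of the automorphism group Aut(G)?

G has two connected components, {1, 2, 6, 7} and {0, 3, 4, 5}; each is 2-regular, so G = C_4 ⊔ C_4. Aut of a disjoint union of two copies of C_4 is the wreath product D_4 ≀ Z_2, of order 2·8² = 128.

128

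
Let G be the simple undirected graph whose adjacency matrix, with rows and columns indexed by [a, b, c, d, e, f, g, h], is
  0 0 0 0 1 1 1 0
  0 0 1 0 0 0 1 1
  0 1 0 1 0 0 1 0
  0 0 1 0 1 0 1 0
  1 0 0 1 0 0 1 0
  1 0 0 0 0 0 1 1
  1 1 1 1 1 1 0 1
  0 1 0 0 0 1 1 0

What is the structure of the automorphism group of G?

Vertex g is the unique vertex of degree 7; the remaining 7 vertices each have degree 3 and induce a cycle, so G is the wheel on 8 vertices with hub g. Every automorphism fixes the hub and acts on the rim 7-cycle, so Aut(G) ≅ Aut(C_7) = D_7 of order 14.

D_7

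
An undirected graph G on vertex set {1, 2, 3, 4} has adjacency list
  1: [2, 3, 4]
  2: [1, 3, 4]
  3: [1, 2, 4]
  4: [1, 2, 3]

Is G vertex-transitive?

Yes

All 4 vertices are pairwise adjacent: G = K_4. Every bijection on the vertex set is an automorphism of K_4; hence Aut(K_4) ≅ S_4, order 24. Under this action every vertex can be carried to every other, so G is vertex-transitive.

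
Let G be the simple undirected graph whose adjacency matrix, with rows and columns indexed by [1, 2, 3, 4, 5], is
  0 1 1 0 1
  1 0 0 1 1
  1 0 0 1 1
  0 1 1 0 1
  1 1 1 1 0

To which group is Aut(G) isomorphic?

Vertex 5 is the unique vertex of degree 4; the remaining 4 vertices each have degree 3 and induce a cycle, so G is the wheel on 5 vertices with hub 5. With the hub fixed, the remaining symmetry is that of the rim cycle C_4, giving the dihedral group D_4.

D_4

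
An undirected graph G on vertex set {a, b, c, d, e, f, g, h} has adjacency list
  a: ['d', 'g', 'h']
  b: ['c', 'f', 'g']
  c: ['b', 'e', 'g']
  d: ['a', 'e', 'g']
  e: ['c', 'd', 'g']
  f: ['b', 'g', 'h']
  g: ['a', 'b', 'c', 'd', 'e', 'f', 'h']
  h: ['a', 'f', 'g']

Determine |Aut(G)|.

14

Vertex g is the unique vertex of degree 7; the remaining 7 vertices each have degree 3 and induce a cycle, so G is the wheel on 8 vertices with hub g. Every automorphism fixes the hub and acts on the rim 7-cycle, so Aut(G) ≅ Aut(C_7) = D_7 of order 14.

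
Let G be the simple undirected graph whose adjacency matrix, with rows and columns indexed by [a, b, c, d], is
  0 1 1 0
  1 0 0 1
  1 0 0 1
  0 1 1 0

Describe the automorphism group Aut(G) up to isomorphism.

Every vertex has degree 2 and the graph is connected, so G is the 4-cycle C_4. C_4 has 4 rotations and 4 reflections, so Aut(C_4) ≅ D_4 of order 8.

the dihedral group of order 8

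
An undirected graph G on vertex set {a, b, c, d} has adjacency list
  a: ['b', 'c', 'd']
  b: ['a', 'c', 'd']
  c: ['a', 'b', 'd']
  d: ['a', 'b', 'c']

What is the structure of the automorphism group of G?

the symmetric group on 4 letters

All 4 vertices are pairwise adjacent: G = K_4. Every bijection on the vertex set is an automorphism of K_4; hence Aut(K_4) ≅ S_4, order 24.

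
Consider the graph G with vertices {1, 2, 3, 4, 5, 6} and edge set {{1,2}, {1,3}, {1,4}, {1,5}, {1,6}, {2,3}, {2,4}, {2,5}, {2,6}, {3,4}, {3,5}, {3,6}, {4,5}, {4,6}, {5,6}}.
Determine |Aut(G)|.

All 6 vertices are pairwise adjacent: G = K_6. Every bijection on the vertex set is an automorphism of K_6; hence Aut(K_6) ≅ S_6, order 720.

720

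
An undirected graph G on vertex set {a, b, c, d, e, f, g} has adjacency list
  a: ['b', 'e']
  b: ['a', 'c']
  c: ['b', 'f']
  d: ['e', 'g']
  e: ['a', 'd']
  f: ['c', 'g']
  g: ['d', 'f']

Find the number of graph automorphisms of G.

G is 2-regular and connected on 7 vertices, i.e. the cycle C_7. C_7 has 7 rotations and 7 reflections, so Aut(C_7) ≅ D_7 of order 14.

14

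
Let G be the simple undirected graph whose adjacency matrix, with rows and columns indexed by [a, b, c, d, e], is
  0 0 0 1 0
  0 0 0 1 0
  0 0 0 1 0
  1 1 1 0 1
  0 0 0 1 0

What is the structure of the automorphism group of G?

Vertex d has degree 4 and every other vertex has degree 1, so G is the star K_{1,4} with centre d. The 4 leaves are pairwise interchangeable while the centre is fixed, giving Aut(G) = S_4.

S_4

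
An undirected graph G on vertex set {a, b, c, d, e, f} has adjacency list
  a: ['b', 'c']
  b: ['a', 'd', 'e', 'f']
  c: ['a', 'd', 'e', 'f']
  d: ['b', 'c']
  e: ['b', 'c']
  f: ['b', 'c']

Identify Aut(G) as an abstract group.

The vertices split by degree into {b, c} (degree 4) and {a, d, e, f} (degree 2); every edge runs between the two parts, so G is the complete bipartite graph K_{2,4}. The parts have unequal sizes, so no automorphism swaps them; each part is permuted independently, giving S_2 × S_4 of order 2!·4! = 48.

S_2 × S_4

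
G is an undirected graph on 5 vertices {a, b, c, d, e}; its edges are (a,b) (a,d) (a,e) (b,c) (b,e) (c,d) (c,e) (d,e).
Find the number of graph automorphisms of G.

Vertex e is the unique vertex of degree 4; the remaining 4 vertices each have degree 3 and induce a cycle, so G is the wheel on 5 vertices with hub e. With the hub fixed, the remaining symmetry is that of the rim cycle C_4, giving the dihedral group D_4.

8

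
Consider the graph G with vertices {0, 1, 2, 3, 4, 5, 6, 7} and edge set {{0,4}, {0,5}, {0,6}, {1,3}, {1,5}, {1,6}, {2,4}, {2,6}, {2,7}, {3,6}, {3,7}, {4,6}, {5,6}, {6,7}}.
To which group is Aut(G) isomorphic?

D_7

Vertex 6 is the unique vertex of degree 7; the remaining 7 vertices each have degree 3 and induce a cycle, so G is the wheel on 8 vertices with hub 6. Every automorphism fixes the hub and acts on the rim 7-cycle, so Aut(G) ≅ Aut(C_7) = D_7 of order 14.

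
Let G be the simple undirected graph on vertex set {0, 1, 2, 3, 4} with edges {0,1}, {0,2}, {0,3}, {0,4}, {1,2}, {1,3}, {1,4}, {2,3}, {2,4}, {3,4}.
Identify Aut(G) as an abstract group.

All 5 vertices are pairwise adjacent: G = K_5. Any permutation of the 5 vertices preserves K_5, so Aut(K_5) = S_5 of order 5! = 120.

S_5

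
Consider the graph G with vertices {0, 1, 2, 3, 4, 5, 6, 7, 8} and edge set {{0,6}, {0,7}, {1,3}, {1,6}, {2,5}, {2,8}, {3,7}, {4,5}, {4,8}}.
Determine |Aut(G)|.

80

G has two connected components, {0, 1, 3, 6, 7} and {2, 4, 5, 8}; each is 2-regular, so G = C_5 ⊔ C_4. No automorphism exchanges components of different sizes, hence Aut(G) is the direct product D_4 × D_5, order 80.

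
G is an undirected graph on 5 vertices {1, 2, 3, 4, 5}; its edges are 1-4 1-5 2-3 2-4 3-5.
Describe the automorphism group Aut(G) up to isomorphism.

G is 2-regular and connected on 5 vertices, i.e. the cycle C_5. The automorphisms of the 5-cycle are exactly the symmetries of a regular 5-gon: the dihedral group D_5, |D_5| = 10.

D_5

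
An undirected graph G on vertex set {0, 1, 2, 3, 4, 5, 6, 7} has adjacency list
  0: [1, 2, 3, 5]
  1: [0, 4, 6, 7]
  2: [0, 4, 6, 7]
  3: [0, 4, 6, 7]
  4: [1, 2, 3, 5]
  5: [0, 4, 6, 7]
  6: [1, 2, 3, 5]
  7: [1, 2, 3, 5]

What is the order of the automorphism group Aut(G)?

G is 4-regular and bipartite with parts {0, 4, 6, 7} and {1, 2, 3, 5} (each part is independent and every cross-pair is an edge), so G = K_{4,4}. Each part can be permuted independently (S_4 × S_4) and the two equal-size parts can also be swapped, giving (S_4 × S_4) ⋊ Z_2 of order 2·(4!)² = 1152.

1152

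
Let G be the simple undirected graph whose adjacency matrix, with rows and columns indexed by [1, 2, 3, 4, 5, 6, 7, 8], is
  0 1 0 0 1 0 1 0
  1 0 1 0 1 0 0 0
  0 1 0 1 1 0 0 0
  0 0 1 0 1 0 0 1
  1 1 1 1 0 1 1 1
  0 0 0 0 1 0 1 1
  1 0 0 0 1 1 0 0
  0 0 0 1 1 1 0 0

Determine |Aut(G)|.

14

Vertex 5 is the unique vertex of degree 7; the remaining 7 vertices each have degree 3 and induce a cycle, so G is the wheel on 8 vertices with hub 5. With the hub fixed, the remaining symmetry is that of the rim cycle C_7, giving the dihedral group D_7.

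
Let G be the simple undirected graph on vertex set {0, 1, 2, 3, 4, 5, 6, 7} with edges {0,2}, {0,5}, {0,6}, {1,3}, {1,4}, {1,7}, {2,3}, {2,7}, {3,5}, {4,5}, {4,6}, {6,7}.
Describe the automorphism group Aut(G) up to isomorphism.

the hyperoctahedral group B_3

G is 3-regular and bipartite on 2^3 = 8 vertices with girth 4; it is the hypercube graph Q_3. The symmetry group of the 3-cube is the hyperoctahedral group B_3 = Z_2 ≀ S_3, of order 2^3·3! = 48.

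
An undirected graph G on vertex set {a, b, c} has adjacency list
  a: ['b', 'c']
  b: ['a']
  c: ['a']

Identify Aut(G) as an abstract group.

C_2

The degree sequence is [2, 1, 1]; the two degree-1 vertices b and c are the ends of a path, so G = P_3. The only nontrivial automorphism of a path is the end-to-end reflection, so Aut(G) ≅ Z_2.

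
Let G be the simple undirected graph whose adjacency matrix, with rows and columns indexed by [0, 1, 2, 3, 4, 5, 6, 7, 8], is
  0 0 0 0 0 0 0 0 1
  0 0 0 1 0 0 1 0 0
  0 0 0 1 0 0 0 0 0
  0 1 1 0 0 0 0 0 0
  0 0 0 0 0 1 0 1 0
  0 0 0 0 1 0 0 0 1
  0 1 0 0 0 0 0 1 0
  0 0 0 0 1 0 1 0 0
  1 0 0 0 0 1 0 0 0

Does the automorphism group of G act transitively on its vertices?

Automorphisms preserve degree, but G has vertices of degree 1 and vertices of degree 2; no automorphism maps one to the other, so G is not vertex-transitive.

No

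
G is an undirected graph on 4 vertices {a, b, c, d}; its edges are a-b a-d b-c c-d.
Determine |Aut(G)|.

G is 2-regular and bipartite with parts {a, c} and {b, d} (each part is independent and every cross-pair is an edge), so G = K_{2,2}. Aut(K_{2,2}) is the wreath product S_2 ≀ Z_2: permute within each part, then optionally swap the parts; |Aut| = 2·(2!)² = 8.

8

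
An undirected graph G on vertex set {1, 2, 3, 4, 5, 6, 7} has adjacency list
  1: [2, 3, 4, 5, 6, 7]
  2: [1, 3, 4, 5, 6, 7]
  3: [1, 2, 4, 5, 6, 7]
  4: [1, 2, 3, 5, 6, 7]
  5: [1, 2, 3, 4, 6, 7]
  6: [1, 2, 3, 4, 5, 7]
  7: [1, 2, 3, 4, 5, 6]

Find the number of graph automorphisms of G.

5040

Every vertex has degree 6, so G is the complete graph K_7. Any permutation of the 7 vertices preserves K_7, so Aut(K_7) = S_7 of order 7! = 5040.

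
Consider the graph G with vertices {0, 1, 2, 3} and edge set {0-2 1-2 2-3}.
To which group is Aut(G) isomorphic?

Vertex 2 has degree 3 and every other vertex has degree 1, so G is the star K_{1,3} with centre 2. Any automorphism fixes the centre and permutes the 3 leaves freely, so Aut(G) ≅ S_3 of order 3! = 6.

S_3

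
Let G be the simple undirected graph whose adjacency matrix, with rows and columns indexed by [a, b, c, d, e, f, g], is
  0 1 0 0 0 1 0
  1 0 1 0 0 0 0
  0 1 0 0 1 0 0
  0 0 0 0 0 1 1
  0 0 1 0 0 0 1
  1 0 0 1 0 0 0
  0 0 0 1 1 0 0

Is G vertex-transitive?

Yes

G is 2-regular and connected on 7 vertices, i.e. the cycle C_7. C_7 has 7 rotations and 7 reflections, so Aut(C_7) ≅ D_7 of order 14. Under this action every vertex can be carried to every other, so G is vertex-transitive.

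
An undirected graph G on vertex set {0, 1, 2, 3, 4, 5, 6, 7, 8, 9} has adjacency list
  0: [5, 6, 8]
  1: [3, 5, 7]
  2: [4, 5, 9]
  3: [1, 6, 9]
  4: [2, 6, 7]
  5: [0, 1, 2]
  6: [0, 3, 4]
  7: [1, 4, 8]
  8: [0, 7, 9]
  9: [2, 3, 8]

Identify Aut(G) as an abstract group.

G is 3-regular on 10 vertices with no triangles and no 4-cycles (girth 5): this is the Petersen graph. It is a classical fact that the Petersen graph has automorphism group S_5 (order 120), arising from its description as the Kneser graph K(5,2).

S_5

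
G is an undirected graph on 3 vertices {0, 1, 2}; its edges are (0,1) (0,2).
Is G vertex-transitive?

Vertex 0 is the only vertex of degree 2, so every automorphism fixes it; G is not vertex-transitive.

No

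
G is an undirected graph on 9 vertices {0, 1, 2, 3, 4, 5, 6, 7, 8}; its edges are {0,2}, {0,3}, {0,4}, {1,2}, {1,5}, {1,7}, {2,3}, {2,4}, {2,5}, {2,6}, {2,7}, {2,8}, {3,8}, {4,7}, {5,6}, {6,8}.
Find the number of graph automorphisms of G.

16

Vertex 2 is the unique vertex of degree 8; the remaining 8 vertices each have degree 3 and induce a cycle, so G is the wheel on 9 vertices with hub 2. Every automorphism fixes the hub and acts on the rim 8-cycle, so Aut(G) ≅ Aut(C_8) = D_8 of order 16.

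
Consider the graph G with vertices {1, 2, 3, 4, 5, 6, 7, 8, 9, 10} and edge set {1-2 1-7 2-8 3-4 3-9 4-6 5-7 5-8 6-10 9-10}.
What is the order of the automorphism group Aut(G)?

200

G has two connected components, {1, 2, 5, 7, 8} and {3, 4, 6, 9, 10}; each is 2-regular, so G = C_5 ⊔ C_5. With two isomorphic components, Aut(G) = Aut(C_5) ≀ S_2 = (D_5 × D_5) ⋊ Z_2: permute each cycle by D_5, then optionally swap the two cycles. Order 2·(2·5)² = 200.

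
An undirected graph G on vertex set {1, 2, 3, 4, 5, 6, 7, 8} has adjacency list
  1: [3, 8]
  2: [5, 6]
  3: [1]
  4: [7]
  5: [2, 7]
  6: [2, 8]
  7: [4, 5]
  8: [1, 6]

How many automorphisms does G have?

2

The degree sequence is [2, 2, 1, 1, 2, 2, 2, 2]; the two degree-1 vertices 3 and 4 are the ends of a path, so G = P_8. A path has exactly one nontrivial symmetry — reversal — giving Aut(G) of order 2.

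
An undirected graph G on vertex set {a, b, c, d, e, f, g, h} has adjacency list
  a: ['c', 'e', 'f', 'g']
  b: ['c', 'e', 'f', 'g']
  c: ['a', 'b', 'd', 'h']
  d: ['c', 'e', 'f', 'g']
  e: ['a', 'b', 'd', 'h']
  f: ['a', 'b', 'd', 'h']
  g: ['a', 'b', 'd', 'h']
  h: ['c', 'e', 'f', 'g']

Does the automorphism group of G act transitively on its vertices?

Yes

G is 4-regular and bipartite with parts {a, b, d, h} and {c, e, f, g} (each part is independent and every cross-pair is an edge), so G = K_{4,4}. Each part can be permuted independently (S_4 × S_4) and the two equal-size parts can also be swapped, giving (S_4 × S_4) ⋊ Z_2 of order 2·(4!)² = 1152. Under this action every vertex can be carried to every other, so G is vertex-transitive.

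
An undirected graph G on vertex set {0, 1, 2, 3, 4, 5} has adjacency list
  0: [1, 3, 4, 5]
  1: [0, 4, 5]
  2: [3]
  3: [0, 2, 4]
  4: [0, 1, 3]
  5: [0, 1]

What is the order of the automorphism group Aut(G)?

1

Degrees alone do not determine every vertex (e.g. 1 and 3 both have degree 3), but their neighbour-degree multisets differ: N(1) has degrees [2, 3, 4] while N(3) has degrees [1, 3, 4]. Repeating this refinement separates all vertices, so the only automorphism is the identity.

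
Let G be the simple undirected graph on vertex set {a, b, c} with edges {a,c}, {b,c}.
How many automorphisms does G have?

The degree sequence is [1, 1, 2]; the two degree-1 vertices a and b are the ends of a path, so G = P_3. A path has exactly one nontrivial symmetry — reversal — giving Aut(G) of order 2.

2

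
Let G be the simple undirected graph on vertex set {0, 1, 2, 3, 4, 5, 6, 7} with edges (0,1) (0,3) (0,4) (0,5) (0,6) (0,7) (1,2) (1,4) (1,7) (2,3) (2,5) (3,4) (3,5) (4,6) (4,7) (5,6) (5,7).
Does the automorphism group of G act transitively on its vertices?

Vertex 0 is the only vertex of degree 6, so every automorphism fixes it; G is not vertex-transitive.

No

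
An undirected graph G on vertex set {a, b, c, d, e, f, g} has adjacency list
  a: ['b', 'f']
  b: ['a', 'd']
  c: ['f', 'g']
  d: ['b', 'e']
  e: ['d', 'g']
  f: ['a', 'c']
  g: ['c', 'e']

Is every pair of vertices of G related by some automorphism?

Yes

Every vertex has degree 2 and the graph is connected, so G is the 7-cycle C_7. The automorphisms of the 7-cycle are exactly the symmetries of a regular 7-gon: the dihedral group D_7, |D_7| = 14. This group acts transitively on the 7 vertices.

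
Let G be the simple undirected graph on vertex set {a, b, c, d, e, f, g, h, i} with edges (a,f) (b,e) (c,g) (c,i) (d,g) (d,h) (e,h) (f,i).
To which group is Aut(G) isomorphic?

Z_2

The degree sequence is [1, 1, 2, 2, 2, 2, 2, 2, 2]; the two degree-1 vertices a and b are the ends of a path, so G = P_9. A path has exactly one nontrivial symmetry — reversal — giving Aut(G) of order 2.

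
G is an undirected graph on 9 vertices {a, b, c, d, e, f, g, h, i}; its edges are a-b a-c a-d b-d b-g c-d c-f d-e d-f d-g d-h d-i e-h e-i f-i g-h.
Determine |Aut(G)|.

Vertex d is the unique vertex of degree 8; the remaining 8 vertices each have degree 3 and induce a cycle, so G is the wheel on 9 vertices with hub d. With the hub fixed, the remaining symmetry is that of the rim cycle C_8, giving the dihedral group D_8.

16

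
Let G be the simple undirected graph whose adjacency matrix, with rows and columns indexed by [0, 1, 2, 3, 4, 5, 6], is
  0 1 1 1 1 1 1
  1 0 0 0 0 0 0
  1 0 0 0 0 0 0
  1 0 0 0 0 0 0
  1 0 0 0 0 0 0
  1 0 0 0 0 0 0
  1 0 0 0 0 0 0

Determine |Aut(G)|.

720

Vertex 0 has degree 6 and every other vertex has degree 1, so G is the star K_{1,6} with centre 0. The 6 leaves are pairwise interchangeable while the centre is fixed, giving Aut(G) = S_6.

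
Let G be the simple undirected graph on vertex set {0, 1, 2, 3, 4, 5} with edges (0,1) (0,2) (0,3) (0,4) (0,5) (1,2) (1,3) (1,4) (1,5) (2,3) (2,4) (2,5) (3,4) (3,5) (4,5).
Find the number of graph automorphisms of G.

720

Every vertex has degree 5, so G is the complete graph K_6. Any permutation of the 6 vertices preserves K_6, so Aut(K_6) = S_6 of order 6! = 720.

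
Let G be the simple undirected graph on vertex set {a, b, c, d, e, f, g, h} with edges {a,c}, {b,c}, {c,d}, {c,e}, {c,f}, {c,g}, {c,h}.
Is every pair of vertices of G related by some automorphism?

No

Vertex c is the only vertex of degree 7, so every automorphism fixes it; G is not vertex-transitive.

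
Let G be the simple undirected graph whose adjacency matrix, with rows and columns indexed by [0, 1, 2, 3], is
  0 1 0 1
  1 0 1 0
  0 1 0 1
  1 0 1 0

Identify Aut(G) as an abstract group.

the dihedral group of order 8

Every vertex has degree 2 and the graph is connected, so G is the 4-cycle C_4. C_4 has 4 rotations and 4 reflections, so Aut(C_4) ≅ D_4 of order 8.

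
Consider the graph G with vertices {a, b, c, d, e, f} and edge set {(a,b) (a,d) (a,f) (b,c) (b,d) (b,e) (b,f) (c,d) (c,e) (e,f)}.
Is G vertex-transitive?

No

Vertex b is the only vertex of degree 5, so every automorphism fixes it; G is not vertex-transitive.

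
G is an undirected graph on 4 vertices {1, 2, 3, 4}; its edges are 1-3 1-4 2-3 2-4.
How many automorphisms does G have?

8

Every vertex has degree 2 and the graph is connected, so G is the 4-cycle C_4. The automorphisms of the 4-cycle are exactly the symmetries of a regular 4-gon: the dihedral group D_4, |D_4| = 8.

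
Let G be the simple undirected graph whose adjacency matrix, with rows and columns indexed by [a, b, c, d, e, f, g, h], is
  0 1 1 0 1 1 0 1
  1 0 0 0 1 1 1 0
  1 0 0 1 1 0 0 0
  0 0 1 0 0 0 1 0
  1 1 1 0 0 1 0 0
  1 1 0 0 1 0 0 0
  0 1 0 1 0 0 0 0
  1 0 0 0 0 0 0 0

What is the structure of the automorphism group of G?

1

Degrees alone do not determine every vertex (e.g. b and e both have degree 4), but their neighbour-degree multisets differ: N(b) has degrees [2, 3, 4, 5] while N(e) has degrees [3, 3, 4, 5]. Repeating this refinement separates all vertices, so the only automorphism is the identity.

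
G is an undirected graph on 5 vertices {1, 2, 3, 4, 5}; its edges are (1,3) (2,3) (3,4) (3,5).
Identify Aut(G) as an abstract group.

S_4

Vertex 3 has degree 4 and every other vertex has degree 1, so G is the star K_{1,4} with centre 3. The 4 leaves are pairwise interchangeable while the centre is fixed, giving Aut(G) = S_4.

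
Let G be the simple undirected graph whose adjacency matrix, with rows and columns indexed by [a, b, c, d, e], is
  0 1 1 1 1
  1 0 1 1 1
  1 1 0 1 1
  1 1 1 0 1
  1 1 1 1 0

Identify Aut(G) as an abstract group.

All 5 vertices are pairwise adjacent: G = K_5. Any permutation of the 5 vertices preserves K_5, so Aut(K_5) = S_5 of order 5! = 120.

the symmetric group on 5 letters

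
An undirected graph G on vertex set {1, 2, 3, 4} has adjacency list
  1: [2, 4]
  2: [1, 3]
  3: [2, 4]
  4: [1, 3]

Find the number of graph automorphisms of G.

Every vertex has degree 2 and the graph is connected, so G is the 4-cycle C_4. C_4 has 4 rotations and 4 reflections, so Aut(C_4) ≅ D_4 of order 8.

8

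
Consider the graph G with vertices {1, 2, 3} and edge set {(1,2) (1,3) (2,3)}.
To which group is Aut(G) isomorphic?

All 3 vertices are pairwise adjacent: G = K_3. Every bijection on the vertex set is an automorphism of K_3; hence Aut(K_3) ≅ S_3, order 6.

S_3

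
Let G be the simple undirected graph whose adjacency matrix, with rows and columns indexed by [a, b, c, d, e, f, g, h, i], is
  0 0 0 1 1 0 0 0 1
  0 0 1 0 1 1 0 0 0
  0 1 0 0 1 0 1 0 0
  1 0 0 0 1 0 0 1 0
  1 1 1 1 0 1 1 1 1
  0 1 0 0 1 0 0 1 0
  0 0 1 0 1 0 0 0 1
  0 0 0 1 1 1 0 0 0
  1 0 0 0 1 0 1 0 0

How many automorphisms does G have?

Vertex e is the unique vertex of degree 8; the remaining 8 vertices each have degree 3 and induce a cycle, so G is the wheel on 9 vertices with hub e. Every automorphism fixes the hub and acts on the rim 8-cycle, so Aut(G) ≅ Aut(C_8) = D_8 of order 16.

16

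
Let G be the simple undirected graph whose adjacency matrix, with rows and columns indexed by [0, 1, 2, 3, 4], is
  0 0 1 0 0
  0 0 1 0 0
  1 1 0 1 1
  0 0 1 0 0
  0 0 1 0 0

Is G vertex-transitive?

Vertex 2 is the only vertex of degree 4, so every automorphism fixes it; G is not vertex-transitive.

No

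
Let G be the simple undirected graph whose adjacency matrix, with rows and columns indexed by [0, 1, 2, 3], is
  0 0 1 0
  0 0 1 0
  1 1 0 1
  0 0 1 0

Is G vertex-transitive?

No

Vertex 2 is the only vertex of degree 3, so every automorphism fixes it; G is not vertex-transitive.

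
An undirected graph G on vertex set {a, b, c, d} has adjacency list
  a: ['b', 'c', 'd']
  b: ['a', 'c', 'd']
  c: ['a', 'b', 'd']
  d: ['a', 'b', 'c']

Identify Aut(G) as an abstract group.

S_4

Every vertex has degree 3, so G is the complete graph K_4. Any permutation of the 4 vertices preserves K_4, so Aut(K_4) = S_4 of order 4! = 24.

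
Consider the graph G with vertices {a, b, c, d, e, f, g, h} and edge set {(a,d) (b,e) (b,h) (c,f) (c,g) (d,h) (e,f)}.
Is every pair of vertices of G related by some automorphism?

No

Automorphisms preserve degree, but G has vertices of degree 1 and vertices of degree 2; no automorphism maps one to the other, so G is not vertex-transitive.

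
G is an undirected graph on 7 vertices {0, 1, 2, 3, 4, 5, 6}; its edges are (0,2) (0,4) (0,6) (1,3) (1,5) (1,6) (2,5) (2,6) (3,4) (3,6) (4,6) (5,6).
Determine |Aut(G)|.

12

Vertex 6 is the unique vertex of degree 6; the remaining 6 vertices each have degree 3 and induce a cycle, so G is the wheel on 7 vertices with hub 6. Every automorphism fixes the hub and acts on the rim 6-cycle, so Aut(G) ≅ Aut(C_6) = D_6 of order 12.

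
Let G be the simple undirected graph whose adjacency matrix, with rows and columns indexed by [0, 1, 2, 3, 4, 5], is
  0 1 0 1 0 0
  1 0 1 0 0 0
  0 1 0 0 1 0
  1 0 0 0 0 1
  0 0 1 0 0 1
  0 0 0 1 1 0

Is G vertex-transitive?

Yes

Every vertex has degree 2 and the graph is connected, so G is the 6-cycle C_6. The automorphisms of the 6-cycle are exactly the symmetries of a regular 6-gon: the dihedral group D_6, |D_6| = 12. This group acts transitively on the 6 vertices.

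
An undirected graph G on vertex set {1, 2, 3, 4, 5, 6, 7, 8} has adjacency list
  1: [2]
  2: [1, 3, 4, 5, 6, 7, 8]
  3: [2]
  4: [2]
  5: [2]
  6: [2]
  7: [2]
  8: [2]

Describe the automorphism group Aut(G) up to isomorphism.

Vertex 2 has degree 7 and every other vertex has degree 1, so G is the star K_{1,7} with centre 2. The 7 leaves are pairwise interchangeable while the centre is fixed, giving Aut(G) = S_7.

the symmetric group on 7 letters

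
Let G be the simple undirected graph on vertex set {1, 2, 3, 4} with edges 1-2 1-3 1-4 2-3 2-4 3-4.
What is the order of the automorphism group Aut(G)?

Every vertex has degree 3, so G is the complete graph K_4. Every bijection on the vertex set is an automorphism of K_4; hence Aut(K_4) ≅ S_4, order 24.

24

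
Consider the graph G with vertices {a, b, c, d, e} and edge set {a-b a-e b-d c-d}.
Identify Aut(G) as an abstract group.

C_2

The degree sequence is [2, 2, 1, 2, 1]; the two degree-1 vertices c and e are the ends of a path, so G = P_5. The only nontrivial automorphism of a path is the end-to-end reflection, so Aut(G) ≅ Z_2.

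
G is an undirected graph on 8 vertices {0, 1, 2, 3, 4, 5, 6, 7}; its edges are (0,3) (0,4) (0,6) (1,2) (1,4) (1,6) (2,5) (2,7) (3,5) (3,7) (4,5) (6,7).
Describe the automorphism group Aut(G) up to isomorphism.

G is 3-regular and bipartite on 2^3 = 8 vertices with girth 4; it is the hypercube graph Q_3. The symmetry group of the 3-cube is the hyperoctahedral group B_3 = Z_2 ≀ S_3, of order 2^3·3! = 48.

the hyperoctahedral group B_3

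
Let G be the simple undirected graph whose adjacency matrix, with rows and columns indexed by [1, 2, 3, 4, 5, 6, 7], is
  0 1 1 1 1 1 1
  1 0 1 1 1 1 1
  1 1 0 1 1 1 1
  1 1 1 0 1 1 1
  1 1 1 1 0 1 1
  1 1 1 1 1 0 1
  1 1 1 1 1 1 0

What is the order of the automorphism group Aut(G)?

Every vertex has degree 6, so G is the complete graph K_7. Any permutation of the 7 vertices preserves K_7, so Aut(K_7) = S_7 of order 7! = 5040.

5040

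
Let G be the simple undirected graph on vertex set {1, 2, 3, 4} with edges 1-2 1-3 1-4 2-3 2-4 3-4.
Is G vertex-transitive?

Yes

All 4 vertices are pairwise adjacent: G = K_4. Any permutation of the 4 vertices preserves K_4, so Aut(K_4) = S_4 of order 4! = 24. This group acts transitively on the 4 vertices.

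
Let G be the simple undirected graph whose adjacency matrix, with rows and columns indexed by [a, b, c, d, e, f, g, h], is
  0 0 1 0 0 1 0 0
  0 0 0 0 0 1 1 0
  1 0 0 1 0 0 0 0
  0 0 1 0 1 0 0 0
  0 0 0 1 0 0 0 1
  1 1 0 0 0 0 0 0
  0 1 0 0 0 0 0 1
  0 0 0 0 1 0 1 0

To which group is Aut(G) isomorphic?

the dihedral group of order 16

Every vertex has degree 2 and the graph is connected, so G is the 8-cycle C_8. The automorphisms of the 8-cycle are exactly the symmetries of a regular 8-gon: the dihedral group D_8, |D_8| = 16.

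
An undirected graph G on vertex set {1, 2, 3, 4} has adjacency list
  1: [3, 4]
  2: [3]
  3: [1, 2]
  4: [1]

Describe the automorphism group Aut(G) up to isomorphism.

Z_2

The degree sequence is [2, 1, 2, 1]; the two degree-1 vertices 2 and 4 are the ends of a path, so G = P_4. A path has exactly one nontrivial symmetry — reversal — giving Aut(G) of order 2.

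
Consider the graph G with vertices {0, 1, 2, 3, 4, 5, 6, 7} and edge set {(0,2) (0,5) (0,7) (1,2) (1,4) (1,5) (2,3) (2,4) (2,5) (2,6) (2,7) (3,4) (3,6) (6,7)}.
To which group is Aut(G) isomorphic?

Vertex 2 is the unique vertex of degree 7; the remaining 7 vertices each have degree 3 and induce a cycle, so G is the wheel on 8 vertices with hub 2. With the hub fixed, the remaining symmetry is that of the rim cycle C_7, giving the dihedral group D_7.

the dihedral group of order 14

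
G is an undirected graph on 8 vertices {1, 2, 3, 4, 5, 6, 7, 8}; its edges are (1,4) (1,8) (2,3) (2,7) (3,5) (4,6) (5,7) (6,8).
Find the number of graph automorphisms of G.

128

G has two connected components, {2, 3, 5, 7} and {1, 4, 6, 8}; each is 2-regular, so G = C_4 ⊔ C_4. With two isomorphic components, Aut(G) = Aut(C_4) ≀ S_2 = (D_4 × D_4) ⋊ Z_2: permute each cycle by D_4, then optionally swap the two cycles. Order 2·(2·4)² = 128.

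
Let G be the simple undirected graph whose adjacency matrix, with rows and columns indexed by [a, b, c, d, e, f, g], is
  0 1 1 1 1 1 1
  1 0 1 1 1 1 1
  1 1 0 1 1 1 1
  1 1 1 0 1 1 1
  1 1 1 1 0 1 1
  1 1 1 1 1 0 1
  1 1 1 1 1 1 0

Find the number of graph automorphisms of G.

5040

Every vertex has degree 6, so G is the complete graph K_7. Every bijection on the vertex set is an automorphism of K_7; hence Aut(K_7) ≅ S_7, order 5040.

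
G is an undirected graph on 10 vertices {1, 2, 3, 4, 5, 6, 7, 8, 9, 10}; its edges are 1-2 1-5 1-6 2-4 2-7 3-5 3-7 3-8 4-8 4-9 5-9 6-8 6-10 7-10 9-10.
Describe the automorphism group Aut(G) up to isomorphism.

S_5

G is 3-regular on 10 vertices with no triangles and no 4-cycles (girth 5): this is the Petersen graph. It is a classical fact that the Petersen graph has automorphism group S_5 (order 120), arising from its description as the Kneser graph K(5,2).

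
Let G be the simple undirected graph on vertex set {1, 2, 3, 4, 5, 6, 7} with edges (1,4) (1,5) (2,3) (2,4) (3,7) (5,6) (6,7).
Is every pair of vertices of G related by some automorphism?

Yes

G is 2-regular and connected on 7 vertices, i.e. the cycle C_7. C_7 has 7 rotations and 7 reflections, so Aut(C_7) ≅ D_7 of order 14. This group acts transitively on the 7 vertices.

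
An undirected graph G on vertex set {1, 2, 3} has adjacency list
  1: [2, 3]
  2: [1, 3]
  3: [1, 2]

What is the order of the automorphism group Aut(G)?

Every vertex has degree 2, so G is the complete graph K_3. Every bijection on the vertex set is an automorphism of K_3; hence Aut(K_3) ≅ S_3, order 6.

6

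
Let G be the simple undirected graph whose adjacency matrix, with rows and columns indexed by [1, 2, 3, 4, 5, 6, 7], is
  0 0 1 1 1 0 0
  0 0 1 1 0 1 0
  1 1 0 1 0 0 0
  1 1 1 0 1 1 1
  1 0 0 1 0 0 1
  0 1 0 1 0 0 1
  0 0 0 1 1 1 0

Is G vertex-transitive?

Vertex 4 is the only vertex of degree 6, so every automorphism fixes it; G is not vertex-transitive.

No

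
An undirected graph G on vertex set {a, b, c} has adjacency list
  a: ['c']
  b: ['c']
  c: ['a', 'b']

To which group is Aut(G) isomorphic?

The degree sequence is [1, 1, 2]; the two degree-1 vertices a and b are the ends of a path, so G = P_3. A path has exactly one nontrivial symmetry — reversal — giving Aut(G) of order 2.

C_2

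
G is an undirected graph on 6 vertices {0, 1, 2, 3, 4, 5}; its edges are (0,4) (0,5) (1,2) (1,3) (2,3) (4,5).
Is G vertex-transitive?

Yes

G has two connected components, {1, 2, 3} and {0, 4, 5}; each is 2-regular, so G = C_3 ⊔ C_3. Aut of a disjoint union of two copies of C_3 is the wreath product D_3 ≀ Z_2, of order 2·6² = 72. Under this action every vertex can be carried to every other, so G is vertex-transitive.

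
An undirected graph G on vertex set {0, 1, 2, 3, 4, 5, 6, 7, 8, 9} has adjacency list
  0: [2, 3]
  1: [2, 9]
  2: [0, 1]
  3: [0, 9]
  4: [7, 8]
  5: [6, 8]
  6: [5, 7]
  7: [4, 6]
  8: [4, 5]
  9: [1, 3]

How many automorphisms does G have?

200

G has two connected components, {0, 1, 2, 3, 9} and {4, 5, 6, 7, 8}; each is 2-regular, so G = C_5 ⊔ C_5. Aut of a disjoint union of two copies of C_5 is the wreath product D_5 ≀ Z_2, of order 2·10² = 200.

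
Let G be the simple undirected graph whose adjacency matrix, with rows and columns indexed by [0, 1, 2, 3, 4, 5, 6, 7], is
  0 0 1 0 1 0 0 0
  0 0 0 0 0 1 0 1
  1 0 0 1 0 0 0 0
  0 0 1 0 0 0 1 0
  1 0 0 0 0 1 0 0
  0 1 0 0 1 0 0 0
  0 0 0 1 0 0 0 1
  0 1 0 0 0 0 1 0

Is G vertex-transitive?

Yes

Every vertex has degree 2 and the graph is connected, so G is the 8-cycle C_8. C_8 has 8 rotations and 8 reflections, so Aut(C_8) ≅ D_8 of order 16. Under this action every vertex can be carried to every other, so G is vertex-transitive.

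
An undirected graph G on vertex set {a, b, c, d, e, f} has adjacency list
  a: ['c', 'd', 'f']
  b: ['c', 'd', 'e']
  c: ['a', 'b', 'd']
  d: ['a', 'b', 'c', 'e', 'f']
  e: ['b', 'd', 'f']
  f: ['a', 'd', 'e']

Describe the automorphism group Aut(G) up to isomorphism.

the dihedral group of order 10

Vertex d is the unique vertex of degree 5; the remaining 5 vertices each have degree 3 and induce a cycle, so G is the wheel on 6 vertices with hub d. Every automorphism fixes the hub and acts on the rim 5-cycle, so Aut(G) ≅ Aut(C_5) = D_5 of order 10.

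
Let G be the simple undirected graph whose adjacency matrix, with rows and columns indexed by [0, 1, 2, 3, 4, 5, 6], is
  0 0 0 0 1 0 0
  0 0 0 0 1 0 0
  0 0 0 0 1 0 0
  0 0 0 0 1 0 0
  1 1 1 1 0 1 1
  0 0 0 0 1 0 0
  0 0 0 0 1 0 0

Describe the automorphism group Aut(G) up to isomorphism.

the symmetric group on 6 letters

Vertex 4 has degree 6 and every other vertex has degree 1, so G is the star K_{1,6} with centre 4. The 6 leaves are pairwise interchangeable while the centre is fixed, giving Aut(G) = S_6.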